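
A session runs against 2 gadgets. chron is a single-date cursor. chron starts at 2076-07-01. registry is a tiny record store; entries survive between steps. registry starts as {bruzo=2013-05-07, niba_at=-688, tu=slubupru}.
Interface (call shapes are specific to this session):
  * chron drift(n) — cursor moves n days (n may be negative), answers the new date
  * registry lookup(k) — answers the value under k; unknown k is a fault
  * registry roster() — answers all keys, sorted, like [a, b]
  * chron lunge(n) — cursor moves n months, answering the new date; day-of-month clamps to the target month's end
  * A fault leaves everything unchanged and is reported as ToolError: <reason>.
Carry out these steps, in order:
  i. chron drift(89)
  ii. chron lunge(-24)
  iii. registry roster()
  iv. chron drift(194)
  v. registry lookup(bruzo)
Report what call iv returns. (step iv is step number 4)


Answer: 2075-04-10

Derivation:
I call chron drift using n=89, and get 2076-09-28.
I invoke chron lunge using n=-24, and see 2074-09-28.
Calling registry roster, and see [bruzo, niba_at, tu].
I run chron drift using n=194, and get 2075-04-10.
Next I call registry lookup using k=bruzo, which returns 2013-05-07.


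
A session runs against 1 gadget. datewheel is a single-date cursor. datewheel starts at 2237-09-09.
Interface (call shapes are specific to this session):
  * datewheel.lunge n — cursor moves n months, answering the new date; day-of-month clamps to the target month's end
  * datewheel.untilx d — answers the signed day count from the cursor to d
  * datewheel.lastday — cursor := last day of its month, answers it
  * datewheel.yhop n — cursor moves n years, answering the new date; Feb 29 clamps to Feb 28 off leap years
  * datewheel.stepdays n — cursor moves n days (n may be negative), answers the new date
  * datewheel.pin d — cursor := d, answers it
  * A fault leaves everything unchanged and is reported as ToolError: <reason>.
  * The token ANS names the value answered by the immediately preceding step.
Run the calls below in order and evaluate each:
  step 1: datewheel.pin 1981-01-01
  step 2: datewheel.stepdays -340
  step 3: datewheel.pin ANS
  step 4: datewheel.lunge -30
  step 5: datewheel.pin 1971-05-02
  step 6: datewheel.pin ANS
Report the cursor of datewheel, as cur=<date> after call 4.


>> datewheel.pin(d: 1981-01-01)
<< 1981-01-01
>> datewheel.stepdays(n: -340)
<< 1980-01-27
>> datewheel.pin(d: ANS)
<< 1980-01-27
>> datewheel.lunge(n: -30)
<< 1977-07-27
>> datewheel.pin(d: 1971-05-02)
<< 1971-05-02
>> datewheel.pin(d: ANS)
<< 1971-05-02

Answer: cur=1977-07-27


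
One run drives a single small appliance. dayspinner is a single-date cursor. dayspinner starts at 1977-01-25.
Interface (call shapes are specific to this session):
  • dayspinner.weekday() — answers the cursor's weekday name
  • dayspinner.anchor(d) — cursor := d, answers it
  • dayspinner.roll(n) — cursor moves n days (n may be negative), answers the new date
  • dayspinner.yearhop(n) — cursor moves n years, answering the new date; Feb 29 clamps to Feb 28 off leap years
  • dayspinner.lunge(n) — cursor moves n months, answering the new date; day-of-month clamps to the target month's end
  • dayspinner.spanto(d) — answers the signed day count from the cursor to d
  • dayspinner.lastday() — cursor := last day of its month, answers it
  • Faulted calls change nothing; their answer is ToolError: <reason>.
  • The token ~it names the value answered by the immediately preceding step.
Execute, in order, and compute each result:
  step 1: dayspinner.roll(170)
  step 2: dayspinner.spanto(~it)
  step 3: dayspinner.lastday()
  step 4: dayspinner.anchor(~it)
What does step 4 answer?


Calling roll(n→170), and get 1977-07-14.
I call spanto(d→~it), and observe 0.
Calling lastday, giving 1977-07-31.
I run anchor(d→~it), and get 1977-07-31.

Answer: 1977-07-31


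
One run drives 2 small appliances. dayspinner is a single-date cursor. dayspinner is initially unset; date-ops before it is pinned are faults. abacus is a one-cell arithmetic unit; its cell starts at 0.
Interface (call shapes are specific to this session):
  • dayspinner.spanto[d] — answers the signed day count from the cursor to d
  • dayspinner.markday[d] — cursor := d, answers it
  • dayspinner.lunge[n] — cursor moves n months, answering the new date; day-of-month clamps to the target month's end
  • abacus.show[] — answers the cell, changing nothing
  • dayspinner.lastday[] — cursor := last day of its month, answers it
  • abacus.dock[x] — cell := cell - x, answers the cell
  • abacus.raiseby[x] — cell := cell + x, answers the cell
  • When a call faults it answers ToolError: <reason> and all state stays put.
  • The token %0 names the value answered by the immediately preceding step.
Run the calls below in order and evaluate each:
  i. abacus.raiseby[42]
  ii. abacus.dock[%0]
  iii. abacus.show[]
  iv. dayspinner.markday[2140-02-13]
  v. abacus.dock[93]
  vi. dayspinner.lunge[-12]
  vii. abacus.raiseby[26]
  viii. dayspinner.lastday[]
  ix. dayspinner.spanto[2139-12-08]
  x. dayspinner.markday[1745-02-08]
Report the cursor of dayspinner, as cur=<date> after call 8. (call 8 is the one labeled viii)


I call raiseby passing x: 42, → 42.
I invoke dock passing x: %0, and see 0.
Invoking show, and observe 0.
Now I run markday passing d: 2140-02-13, — result: 2140-02-13.
I use dock passing x: 93, → -93.
Calling lunge passing n: -12, giving 2139-02-13.
I use raiseby passing x: 26, yielding -67.
Then lastday(), and observe 2139-02-28.
Then spanto passing d: 2139-12-08, and see 283.
Next I call markday passing d: 1745-02-08, which returns 1745-02-08.

Answer: cur=2139-02-28


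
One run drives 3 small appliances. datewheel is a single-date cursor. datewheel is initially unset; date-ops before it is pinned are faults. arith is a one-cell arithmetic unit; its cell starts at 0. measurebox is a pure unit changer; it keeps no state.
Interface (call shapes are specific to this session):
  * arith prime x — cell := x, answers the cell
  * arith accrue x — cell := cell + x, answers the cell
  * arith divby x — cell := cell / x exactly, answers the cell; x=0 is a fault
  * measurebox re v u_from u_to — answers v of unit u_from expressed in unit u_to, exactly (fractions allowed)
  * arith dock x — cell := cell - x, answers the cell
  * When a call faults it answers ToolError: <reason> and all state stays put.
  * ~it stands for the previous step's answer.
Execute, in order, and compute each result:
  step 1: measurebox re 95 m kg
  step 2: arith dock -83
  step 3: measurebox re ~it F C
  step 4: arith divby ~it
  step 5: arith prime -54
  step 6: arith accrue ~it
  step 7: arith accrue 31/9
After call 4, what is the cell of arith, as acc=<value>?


Then measurebox re on v: 95, u_from: m, u_to: kg, giving ToolError: incompatible units.
Using arith dock on x: -83, and see 83.
Then measurebox re on v: ~it, u_from: F, u_to: C, which returns 85/3.
Now I run arith divby on x: ~it, and get 249/85.
Next I call arith prime on x: -54: -54.
Invoking arith accrue on x: ~it, and see -108.
Then arith accrue on x: 31/9, yielding -941/9.

Answer: acc=249/85


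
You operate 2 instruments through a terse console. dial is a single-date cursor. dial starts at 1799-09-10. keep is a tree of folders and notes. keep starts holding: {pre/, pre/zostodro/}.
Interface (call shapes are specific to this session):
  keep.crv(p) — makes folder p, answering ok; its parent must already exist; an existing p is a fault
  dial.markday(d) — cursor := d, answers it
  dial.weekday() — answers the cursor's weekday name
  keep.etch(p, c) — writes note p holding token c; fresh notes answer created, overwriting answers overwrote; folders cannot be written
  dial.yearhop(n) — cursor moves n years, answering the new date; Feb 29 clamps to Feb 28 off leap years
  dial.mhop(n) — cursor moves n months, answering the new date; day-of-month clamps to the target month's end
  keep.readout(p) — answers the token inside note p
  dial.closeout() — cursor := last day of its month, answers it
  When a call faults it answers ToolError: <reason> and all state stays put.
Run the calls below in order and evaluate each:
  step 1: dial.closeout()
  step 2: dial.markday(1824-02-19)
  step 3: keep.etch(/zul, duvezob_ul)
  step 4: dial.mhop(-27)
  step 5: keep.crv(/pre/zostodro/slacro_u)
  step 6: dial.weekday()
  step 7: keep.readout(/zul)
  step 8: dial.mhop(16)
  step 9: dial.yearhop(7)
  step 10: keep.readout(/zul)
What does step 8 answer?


$ dial.closeout
:: 1799-09-30
$ dial.markday d→1824-02-19
:: 1824-02-19
$ keep.etch p→/zul c→duvezob_ul
:: created
$ dial.mhop n→-27
:: 1821-11-19
$ keep.crv p→/pre/zostodro/slacro_u
:: ok
$ dial.weekday
:: Monday
$ keep.readout p→/zul
:: duvezob_ul
$ dial.mhop n→16
:: 1823-03-19
$ dial.yearhop n→7
:: 1830-03-19
$ keep.readout p→/zul
:: duvezob_ul

Answer: 1823-03-19


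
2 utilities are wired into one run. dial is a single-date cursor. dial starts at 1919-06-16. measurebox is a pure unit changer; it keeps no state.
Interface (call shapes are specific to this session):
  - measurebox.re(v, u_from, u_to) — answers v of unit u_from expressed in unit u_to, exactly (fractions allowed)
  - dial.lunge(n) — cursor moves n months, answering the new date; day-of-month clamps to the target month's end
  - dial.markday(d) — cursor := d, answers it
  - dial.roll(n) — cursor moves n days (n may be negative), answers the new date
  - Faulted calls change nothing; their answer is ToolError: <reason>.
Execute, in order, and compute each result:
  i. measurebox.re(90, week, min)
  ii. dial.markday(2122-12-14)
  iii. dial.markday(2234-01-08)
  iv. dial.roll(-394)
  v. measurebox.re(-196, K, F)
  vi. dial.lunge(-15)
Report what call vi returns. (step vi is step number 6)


Using measurebox.re on v: 90, u_from: week, u_to: min, and get 907200.
Calling dial.markday on d: 2122-12-14: 2122-12-14.
I try dial.markday on d: 2234-01-08, and get 2234-01-08.
I call dial.roll on n: -394, and see 2232-12-10.
Then measurebox.re on v: -196, u_from: K, u_to: F, yielding -81247/100.
Invoking dial.lunge on n: -15, which returns 2231-09-10.

Answer: 2231-09-10


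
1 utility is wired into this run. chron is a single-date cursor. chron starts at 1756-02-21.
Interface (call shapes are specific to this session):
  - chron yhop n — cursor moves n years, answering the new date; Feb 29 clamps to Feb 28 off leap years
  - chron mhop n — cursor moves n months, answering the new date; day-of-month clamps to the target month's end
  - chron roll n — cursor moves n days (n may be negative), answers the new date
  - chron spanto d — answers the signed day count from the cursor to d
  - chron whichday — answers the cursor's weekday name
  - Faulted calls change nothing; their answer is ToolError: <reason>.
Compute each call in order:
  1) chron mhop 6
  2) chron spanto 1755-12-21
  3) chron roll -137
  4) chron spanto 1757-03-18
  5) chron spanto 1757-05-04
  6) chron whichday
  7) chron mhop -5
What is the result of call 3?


Answer: 1756-04-06

Derivation:
I invoke chron mhop using n→6, and get 1756-08-21.
Calling chron spanto using d→1755-12-21, yielding -244.
I call chron roll using n→-137, and get 1756-04-06.
Next I call chron spanto using d→1757-03-18, which returns 346.
I call chron spanto using d→1757-05-04, which returns 393.
I use chron whichday(): Tuesday.
I call chron mhop using n→-5, and see 1755-11-06.


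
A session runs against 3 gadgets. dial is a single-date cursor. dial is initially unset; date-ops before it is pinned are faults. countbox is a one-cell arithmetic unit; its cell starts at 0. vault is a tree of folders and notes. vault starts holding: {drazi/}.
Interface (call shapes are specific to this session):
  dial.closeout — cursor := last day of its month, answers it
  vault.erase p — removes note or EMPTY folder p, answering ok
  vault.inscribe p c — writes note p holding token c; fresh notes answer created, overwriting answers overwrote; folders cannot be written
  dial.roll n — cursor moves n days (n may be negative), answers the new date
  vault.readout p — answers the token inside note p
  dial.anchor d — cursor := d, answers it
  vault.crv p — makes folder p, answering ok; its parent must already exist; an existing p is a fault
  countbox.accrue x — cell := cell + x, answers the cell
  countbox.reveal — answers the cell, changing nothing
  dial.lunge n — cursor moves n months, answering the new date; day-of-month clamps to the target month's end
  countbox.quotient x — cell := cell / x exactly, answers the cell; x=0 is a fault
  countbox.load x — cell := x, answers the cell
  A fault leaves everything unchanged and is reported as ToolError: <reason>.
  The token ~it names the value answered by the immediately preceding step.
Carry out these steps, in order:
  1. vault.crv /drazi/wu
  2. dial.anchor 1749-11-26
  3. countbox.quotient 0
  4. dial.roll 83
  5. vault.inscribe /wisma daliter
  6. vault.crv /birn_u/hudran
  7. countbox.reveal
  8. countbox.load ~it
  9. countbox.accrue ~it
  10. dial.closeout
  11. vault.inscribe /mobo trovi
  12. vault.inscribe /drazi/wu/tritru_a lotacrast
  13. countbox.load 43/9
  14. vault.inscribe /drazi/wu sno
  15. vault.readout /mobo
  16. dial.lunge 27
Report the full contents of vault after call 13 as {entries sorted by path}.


Answer: {drazi/, drazi/wu/, drazi/wu/tritru_a=lotacrast, mobo=trovi, wisma=daliter}

Derivation:
~$ vault.crv p: /drazi/wu
= ok
~$ dial.anchor d: 1749-11-26
= 1749-11-26
~$ countbox.quotient x: 0
= ToolError: division by zero
~$ dial.roll n: 83
= 1750-02-17
~$ vault.inscribe p: /wisma c: daliter
= created
~$ vault.crv p: /birn_u/hudran
= ToolError: no parent
~$ countbox.reveal
= 0
~$ countbox.load x: ~it
= 0
~$ countbox.accrue x: ~it
= 0
~$ dial.closeout
= 1750-02-28
~$ vault.inscribe p: /mobo c: trovi
= created
~$ vault.inscribe p: /drazi/wu/tritru_a c: lotacrast
= created
~$ countbox.load x: 43/9
= 43/9
~$ vault.inscribe p: /drazi/wu c: sno
= ToolError: is a directory
~$ vault.readout p: /mobo
= trovi
~$ dial.lunge n: 27
= 1752-05-28


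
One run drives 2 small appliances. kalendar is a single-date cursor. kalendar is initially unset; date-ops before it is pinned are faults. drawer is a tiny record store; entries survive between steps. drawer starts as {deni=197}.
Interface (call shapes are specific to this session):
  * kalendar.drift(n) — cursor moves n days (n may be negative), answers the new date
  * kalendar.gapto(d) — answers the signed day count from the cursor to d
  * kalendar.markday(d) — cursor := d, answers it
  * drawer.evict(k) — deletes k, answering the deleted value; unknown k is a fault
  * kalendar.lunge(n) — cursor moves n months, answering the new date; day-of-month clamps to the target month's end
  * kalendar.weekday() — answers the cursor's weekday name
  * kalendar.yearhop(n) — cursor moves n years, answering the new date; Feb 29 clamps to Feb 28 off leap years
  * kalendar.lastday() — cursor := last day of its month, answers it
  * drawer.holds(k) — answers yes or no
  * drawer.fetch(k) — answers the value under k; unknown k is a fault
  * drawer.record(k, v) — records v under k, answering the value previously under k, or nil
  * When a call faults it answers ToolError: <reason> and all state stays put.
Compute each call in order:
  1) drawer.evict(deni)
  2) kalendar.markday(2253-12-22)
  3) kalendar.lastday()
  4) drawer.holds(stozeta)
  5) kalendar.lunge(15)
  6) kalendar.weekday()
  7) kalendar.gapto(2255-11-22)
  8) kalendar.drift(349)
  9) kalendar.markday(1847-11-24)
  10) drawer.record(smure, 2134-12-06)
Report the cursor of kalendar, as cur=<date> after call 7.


Answer: cur=2255-03-31

Derivation:
-- 1. drawer.evict(k=deni) -> 197
-- 2. kalendar.markday(d=2253-12-22) -> 2253-12-22
-- 3. kalendar.lastday() -> 2253-12-31
-- 4. drawer.holds(k=stozeta) -> no
-- 5. kalendar.lunge(n=15) -> 2255-03-31
-- 6. kalendar.weekday() -> Saturday
-- 7. kalendar.gapto(d=2255-11-22) -> 236
-- 8. kalendar.drift(n=349) -> 2256-03-14
-- 9. kalendar.markday(d=1847-11-24) -> 1847-11-24
-- 10. drawer.record(k=smure, v=2134-12-06) -> nil


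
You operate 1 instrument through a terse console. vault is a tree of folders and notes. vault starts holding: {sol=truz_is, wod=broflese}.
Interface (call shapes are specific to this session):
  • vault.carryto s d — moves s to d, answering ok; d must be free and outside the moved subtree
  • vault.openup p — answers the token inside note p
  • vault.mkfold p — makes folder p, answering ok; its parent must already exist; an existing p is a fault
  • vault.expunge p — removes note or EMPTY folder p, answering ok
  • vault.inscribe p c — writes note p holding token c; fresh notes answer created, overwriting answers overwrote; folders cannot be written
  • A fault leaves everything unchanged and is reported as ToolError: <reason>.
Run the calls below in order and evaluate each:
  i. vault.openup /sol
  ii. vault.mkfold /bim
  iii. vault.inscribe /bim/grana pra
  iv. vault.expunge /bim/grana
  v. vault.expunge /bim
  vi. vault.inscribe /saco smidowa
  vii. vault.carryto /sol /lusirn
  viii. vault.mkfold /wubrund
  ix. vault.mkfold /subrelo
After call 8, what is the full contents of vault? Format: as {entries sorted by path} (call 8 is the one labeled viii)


Answer: {lusirn=truz_is, saco=smidowa, wod=broflese, wubrund/}

Derivation:
>> openup(p='/sol')
<< truz_is
>> mkfold(p='/bim')
<< ok
>> inscribe(p='/bim/grana', c='pra')
<< created
>> expunge(p='/bim/grana')
<< ok
>> expunge(p='/bim')
<< ok
>> inscribe(p='/saco', c='smidowa')
<< created
>> carryto(s='/sol', d='/lusirn')
<< ok
>> mkfold(p='/wubrund')
<< ok
>> mkfold(p='/subrelo')
<< ok


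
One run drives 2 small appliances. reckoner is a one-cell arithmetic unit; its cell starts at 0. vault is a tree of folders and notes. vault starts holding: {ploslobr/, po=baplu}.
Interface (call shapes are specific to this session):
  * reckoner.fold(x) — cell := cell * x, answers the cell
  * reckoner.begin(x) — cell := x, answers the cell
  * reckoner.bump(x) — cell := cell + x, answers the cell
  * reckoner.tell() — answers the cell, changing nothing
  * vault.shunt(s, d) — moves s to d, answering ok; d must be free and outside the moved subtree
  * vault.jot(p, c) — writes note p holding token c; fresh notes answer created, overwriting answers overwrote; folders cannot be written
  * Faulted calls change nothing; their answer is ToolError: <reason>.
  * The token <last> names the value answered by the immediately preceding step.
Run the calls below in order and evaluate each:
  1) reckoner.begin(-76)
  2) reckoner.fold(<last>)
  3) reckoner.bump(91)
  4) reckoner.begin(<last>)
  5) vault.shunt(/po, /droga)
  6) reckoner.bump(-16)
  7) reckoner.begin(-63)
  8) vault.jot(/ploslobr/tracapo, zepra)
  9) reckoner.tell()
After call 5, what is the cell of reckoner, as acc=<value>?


>> begin(-76)
<< -76
>> fold(<last>)
<< 5776
>> bump(91)
<< 5867
>> begin(<last>)
<< 5867
>> shunt(/po, /droga)
<< ok
>> bump(-16)
<< 5851
>> begin(-63)
<< -63
>> jot(/ploslobr/tracapo, zepra)
<< created
>> tell()
<< -63

Answer: acc=5867


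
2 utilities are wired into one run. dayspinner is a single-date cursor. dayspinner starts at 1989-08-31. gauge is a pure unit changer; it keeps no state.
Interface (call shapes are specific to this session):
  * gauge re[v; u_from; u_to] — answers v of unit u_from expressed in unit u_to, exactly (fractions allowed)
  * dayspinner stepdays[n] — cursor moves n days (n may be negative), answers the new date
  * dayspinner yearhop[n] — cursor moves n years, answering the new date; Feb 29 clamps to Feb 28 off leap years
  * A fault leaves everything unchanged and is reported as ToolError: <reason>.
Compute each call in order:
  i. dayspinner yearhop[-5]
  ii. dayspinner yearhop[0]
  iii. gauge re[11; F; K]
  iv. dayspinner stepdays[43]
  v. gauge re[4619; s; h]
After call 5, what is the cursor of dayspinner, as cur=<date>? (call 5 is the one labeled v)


Answer: cur=1984-10-13

Derivation:
% dayspinner yearhop(-5) : 1984-08-31
% dayspinner yearhop(0) : 1984-08-31
% gauge re(11, F, K) : 15689/60
% dayspinner stepdays(43) : 1984-10-13
% gauge re(4619, s, h) : 4619/3600


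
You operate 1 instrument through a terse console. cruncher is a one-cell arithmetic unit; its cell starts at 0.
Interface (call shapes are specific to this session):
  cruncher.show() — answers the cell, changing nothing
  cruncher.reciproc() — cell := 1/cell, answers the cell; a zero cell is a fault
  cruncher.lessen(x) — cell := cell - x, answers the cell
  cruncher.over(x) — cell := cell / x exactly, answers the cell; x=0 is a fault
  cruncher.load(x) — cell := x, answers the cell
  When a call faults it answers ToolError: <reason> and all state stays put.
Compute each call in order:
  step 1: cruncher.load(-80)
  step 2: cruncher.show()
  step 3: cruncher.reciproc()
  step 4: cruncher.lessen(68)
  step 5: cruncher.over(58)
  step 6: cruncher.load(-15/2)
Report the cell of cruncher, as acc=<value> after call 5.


$ load x='-80'
  -80
$ show
  -80
$ reciproc
  -1/80
$ lessen x='68'
  -5441/80
$ over x='58'
  -5441/4640
$ load x='-15/2'
  -15/2

Answer: acc=-5441/4640


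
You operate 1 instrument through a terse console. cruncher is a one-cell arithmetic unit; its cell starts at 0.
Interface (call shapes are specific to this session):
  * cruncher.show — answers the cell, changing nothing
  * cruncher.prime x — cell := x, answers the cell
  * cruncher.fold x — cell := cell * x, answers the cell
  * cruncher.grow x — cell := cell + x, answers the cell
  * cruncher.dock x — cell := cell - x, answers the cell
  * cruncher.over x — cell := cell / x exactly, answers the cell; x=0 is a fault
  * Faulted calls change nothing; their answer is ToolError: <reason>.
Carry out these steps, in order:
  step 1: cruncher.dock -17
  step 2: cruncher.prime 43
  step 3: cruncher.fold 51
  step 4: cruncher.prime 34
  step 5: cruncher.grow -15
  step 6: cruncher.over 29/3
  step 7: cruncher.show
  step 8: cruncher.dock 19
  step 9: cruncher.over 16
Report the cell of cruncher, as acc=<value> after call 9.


>>> cruncher.dock x=-17
= 17
>>> cruncher.prime x=43
= 43
>>> cruncher.fold x=51
= 2193
>>> cruncher.prime x=34
= 34
>>> cruncher.grow x=-15
= 19
>>> cruncher.over x=29/3
= 57/29
>>> cruncher.show
= 57/29
>>> cruncher.dock x=19
= -494/29
>>> cruncher.over x=16
= -247/232

Answer: acc=-247/232


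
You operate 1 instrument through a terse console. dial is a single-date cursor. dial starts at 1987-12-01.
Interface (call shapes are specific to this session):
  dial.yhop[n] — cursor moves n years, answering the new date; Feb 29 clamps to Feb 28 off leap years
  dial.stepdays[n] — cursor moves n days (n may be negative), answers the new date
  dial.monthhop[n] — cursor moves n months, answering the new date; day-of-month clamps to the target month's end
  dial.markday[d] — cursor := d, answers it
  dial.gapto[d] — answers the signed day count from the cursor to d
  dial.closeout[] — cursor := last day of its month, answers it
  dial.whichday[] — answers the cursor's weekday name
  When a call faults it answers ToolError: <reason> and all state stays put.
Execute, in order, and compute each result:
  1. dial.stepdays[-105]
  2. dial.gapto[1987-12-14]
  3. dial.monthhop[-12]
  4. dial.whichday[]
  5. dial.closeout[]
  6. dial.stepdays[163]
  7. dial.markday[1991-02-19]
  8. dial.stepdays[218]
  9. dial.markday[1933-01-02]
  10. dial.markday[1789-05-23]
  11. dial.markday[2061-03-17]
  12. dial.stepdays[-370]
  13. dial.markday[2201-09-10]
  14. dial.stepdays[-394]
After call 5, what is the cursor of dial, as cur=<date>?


$ dial.stepdays n='-105'
  1987-08-18
$ dial.gapto d='1987-12-14'
  118
$ dial.monthhop n='-12'
  1986-08-18
$ dial.whichday
  Monday
$ dial.closeout
  1986-08-31
$ dial.stepdays n='163'
  1987-02-10
$ dial.markday d='1991-02-19'
  1991-02-19
$ dial.stepdays n='218'
  1991-09-25
$ dial.markday d='1933-01-02'
  1933-01-02
$ dial.markday d='1789-05-23'
  1789-05-23
$ dial.markday d='2061-03-17'
  2061-03-17
$ dial.stepdays n='-370'
  2060-03-12
$ dial.markday d='2201-09-10'
  2201-09-10
$ dial.stepdays n='-394'
  2200-08-12

Answer: cur=1986-08-31


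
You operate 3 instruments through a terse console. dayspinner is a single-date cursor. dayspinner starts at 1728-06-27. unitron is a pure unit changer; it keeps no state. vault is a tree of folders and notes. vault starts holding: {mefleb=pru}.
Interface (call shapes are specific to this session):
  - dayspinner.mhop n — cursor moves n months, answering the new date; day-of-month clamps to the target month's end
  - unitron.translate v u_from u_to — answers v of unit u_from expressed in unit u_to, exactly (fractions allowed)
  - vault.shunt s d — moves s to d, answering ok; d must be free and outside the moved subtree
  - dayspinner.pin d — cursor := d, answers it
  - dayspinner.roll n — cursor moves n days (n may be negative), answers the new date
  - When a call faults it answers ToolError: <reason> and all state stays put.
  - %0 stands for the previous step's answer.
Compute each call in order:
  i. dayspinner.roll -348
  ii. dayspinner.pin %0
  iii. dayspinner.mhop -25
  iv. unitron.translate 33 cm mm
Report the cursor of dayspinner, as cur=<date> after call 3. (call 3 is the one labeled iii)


·→ roll(n='-348')
·← 1727-07-15
·→ pin(d='%0')
·← 1727-07-15
·→ mhop(n='-25')
·← 1725-06-15
·→ translate(v='33', u_from='cm', u_to='mm')
·← 330

Answer: cur=1725-06-15


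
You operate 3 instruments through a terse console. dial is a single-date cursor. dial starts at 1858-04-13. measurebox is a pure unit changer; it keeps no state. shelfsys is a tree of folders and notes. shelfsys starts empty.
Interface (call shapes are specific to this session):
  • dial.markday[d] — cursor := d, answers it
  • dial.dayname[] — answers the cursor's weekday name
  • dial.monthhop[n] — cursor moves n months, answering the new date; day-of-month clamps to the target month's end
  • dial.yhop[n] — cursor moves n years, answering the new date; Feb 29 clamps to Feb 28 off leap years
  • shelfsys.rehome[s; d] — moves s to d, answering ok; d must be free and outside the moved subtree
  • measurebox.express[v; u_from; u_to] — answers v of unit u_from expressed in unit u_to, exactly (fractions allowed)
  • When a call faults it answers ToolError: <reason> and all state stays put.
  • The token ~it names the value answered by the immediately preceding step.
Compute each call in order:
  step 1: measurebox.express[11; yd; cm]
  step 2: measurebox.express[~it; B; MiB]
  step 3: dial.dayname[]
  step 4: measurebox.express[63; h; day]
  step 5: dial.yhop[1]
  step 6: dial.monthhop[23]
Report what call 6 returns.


Answer: 1861-03-13

Derivation:
# 1. express(v=11, u_from=yd, u_to=cm) == 25146/25
# 2. express(v=~it, u_from=B, u_to=MiB) == 12573/13107200
# 3. dayname() == Tuesday
# 4. express(v=63, u_from=h, u_to=day) == 21/8
# 5. yhop(n=1) == 1859-04-13
# 6. monthhop(n=23) == 1861-03-13


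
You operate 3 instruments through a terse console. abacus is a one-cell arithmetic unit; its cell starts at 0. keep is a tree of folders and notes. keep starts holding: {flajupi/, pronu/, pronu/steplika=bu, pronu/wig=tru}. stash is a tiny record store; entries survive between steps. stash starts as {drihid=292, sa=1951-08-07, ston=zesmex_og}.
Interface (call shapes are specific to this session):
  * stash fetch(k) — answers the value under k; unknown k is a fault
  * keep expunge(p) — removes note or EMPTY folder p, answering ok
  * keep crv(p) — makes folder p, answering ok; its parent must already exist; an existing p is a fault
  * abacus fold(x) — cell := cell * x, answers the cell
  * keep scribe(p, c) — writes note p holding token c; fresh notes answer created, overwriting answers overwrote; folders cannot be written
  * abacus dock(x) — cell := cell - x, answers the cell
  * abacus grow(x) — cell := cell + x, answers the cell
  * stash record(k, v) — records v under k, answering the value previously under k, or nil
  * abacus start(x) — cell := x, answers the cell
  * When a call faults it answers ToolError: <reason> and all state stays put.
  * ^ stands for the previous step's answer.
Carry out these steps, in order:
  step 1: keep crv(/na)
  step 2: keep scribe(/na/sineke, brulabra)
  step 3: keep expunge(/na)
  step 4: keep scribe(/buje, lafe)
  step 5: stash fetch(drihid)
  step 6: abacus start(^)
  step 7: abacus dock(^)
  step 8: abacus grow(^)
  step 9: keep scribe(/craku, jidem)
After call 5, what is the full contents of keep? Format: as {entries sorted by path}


Answer: {buje=lafe, flajupi/, na/, na/sineke=brulabra, pronu/, pronu/steplika=bu, pronu/wig=tru}

Derivation:
→ keep crv(p='/na')
← ok
→ keep scribe(p='/na/sineke', c='brulabra')
← created
→ keep expunge(p='/na')
← ToolError: not empty
→ keep scribe(p='/buje', c='lafe')
← created
→ stash fetch(k='drihid')
← 292
→ abacus start(x='^')
← 292
→ abacus dock(x='^')
← 0
→ abacus grow(x='^')
← 0
→ keep scribe(p='/craku', c='jidem')
← created


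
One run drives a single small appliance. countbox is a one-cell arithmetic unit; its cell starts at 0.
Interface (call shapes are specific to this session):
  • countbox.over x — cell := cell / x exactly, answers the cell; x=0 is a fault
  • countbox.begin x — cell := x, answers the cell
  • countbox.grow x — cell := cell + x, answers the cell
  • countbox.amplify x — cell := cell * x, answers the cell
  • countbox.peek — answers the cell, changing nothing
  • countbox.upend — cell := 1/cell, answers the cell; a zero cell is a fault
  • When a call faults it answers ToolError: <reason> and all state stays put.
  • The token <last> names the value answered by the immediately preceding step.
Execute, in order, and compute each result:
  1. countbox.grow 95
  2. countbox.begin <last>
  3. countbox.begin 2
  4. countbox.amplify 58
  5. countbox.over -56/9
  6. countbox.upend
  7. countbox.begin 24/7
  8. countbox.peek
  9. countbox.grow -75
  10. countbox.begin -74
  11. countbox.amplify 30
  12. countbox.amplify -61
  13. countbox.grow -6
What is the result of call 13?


Answer: 135414

Derivation:
Calling countbox.grow(x='95'), — result: 95.
I use countbox.begin(x='<last>'), which returns 95.
Now I run countbox.begin(x='2'), and observe 2.
Then countbox.amplify(x='58'), → 116.
Then countbox.over(x='-56/9'), yielding -261/14.
I run countbox.upend(), which returns -14/261.
Calling countbox.begin(x='24/7'), — result: 24/7.
I run countbox.peek(), — result: 24/7.
Invoking countbox.grow(x='-75'), giving -501/7.
I call countbox.begin(x='-74'), → -74.
Next I call countbox.amplify(x='30'), and get -2220.
Next I call countbox.amplify(x='-61'), and observe 135420.
Invoking countbox.grow(x='-6'), — result: 135414.


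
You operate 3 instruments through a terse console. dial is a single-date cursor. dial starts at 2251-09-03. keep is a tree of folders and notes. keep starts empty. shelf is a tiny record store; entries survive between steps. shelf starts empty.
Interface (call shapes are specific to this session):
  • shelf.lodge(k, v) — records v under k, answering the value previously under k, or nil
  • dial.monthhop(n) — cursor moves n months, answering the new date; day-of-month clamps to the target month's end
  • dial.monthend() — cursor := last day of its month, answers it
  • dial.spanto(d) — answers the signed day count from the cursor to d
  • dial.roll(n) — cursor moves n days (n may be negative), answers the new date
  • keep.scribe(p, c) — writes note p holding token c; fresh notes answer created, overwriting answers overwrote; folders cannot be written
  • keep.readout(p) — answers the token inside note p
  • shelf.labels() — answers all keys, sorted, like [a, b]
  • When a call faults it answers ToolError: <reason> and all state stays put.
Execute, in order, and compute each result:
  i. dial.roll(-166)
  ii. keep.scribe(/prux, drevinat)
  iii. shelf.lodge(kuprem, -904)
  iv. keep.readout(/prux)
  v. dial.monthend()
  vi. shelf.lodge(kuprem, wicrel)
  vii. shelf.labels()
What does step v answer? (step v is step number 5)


Calling dial.roll on n: -166, → 2251-03-21.
Next I call keep.scribe on p: /prux, c: drevinat, which returns created.
Invoking shelf.lodge on k: kuprem, v: -904, giving nil.
Then keep.readout on p: /prux, and observe drevinat.
I invoke dial.monthend(), giving 2251-03-31.
I call shelf.lodge on k: kuprem, v: wicrel, and observe -904.
I use shelf.labels(), and get [kuprem].

Answer: 2251-03-31


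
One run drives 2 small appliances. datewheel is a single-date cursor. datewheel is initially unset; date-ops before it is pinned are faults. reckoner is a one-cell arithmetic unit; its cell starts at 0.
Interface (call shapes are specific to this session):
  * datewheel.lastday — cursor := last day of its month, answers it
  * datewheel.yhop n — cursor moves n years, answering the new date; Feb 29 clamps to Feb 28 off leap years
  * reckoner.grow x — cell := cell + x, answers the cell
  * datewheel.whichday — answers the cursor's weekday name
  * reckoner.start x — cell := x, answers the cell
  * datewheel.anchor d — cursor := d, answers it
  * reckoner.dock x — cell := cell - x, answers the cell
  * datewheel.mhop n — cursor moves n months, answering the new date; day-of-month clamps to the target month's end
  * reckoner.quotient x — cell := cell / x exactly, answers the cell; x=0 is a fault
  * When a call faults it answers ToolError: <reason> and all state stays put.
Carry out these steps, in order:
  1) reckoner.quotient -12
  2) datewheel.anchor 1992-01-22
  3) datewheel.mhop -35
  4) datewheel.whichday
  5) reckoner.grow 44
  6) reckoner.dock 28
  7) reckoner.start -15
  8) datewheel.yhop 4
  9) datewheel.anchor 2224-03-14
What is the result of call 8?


;; reckoner.quotient(x=-12) -> 0
;; datewheel.anchor(d=1992-01-22) -> 1992-01-22
;; datewheel.mhop(n=-35) -> 1989-02-22
;; datewheel.whichday() -> Wednesday
;; reckoner.grow(x=44) -> 44
;; reckoner.dock(x=28) -> 16
;; reckoner.start(x=-15) -> -15
;; datewheel.yhop(n=4) -> 1993-02-22
;; datewheel.anchor(d=2224-03-14) -> 2224-03-14

Answer: 1993-02-22


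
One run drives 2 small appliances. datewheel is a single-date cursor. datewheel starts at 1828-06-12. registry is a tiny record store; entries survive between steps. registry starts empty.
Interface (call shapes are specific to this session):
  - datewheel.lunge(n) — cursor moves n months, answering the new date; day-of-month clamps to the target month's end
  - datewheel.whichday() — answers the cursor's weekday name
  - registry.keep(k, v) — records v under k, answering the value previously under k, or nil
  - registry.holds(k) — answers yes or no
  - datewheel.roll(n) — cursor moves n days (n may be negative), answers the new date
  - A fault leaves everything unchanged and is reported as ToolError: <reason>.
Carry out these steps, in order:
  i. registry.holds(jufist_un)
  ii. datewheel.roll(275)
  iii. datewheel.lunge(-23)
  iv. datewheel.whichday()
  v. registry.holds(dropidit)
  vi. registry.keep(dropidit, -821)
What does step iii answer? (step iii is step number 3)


Answer: 1827-04-14

Derivation:
% registry.holds(k→jufist_un) -> no
% datewheel.roll(n→275) -> 1829-03-14
% datewheel.lunge(n→-23) -> 1827-04-14
% datewheel.whichday() -> Saturday
% registry.holds(k→dropidit) -> no
% registry.keep(k→dropidit, v→-821) -> nil


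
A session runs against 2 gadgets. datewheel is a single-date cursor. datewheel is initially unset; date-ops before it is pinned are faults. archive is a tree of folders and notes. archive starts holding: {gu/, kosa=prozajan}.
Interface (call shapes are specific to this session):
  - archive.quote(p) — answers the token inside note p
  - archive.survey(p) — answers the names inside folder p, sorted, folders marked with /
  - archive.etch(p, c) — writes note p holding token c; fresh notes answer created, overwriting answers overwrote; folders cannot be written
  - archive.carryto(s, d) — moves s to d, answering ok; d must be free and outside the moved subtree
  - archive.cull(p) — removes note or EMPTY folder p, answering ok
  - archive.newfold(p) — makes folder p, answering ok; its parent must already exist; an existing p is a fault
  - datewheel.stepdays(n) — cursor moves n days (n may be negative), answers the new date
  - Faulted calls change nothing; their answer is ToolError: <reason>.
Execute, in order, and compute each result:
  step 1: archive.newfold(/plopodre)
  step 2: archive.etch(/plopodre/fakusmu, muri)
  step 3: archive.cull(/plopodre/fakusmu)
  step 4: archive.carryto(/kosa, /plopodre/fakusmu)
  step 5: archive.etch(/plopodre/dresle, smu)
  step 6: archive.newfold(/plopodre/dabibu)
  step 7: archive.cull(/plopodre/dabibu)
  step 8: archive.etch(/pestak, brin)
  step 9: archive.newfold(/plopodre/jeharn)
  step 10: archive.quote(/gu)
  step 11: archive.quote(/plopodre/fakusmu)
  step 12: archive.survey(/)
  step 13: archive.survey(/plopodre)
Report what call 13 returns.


Answer: [dresle, fakusmu, jeharn/]

Derivation:
% archive.newfold p: /plopodre
:: ok
% archive.etch p: /plopodre/fakusmu c: muri
:: created
% archive.cull p: /plopodre/fakusmu
:: ok
% archive.carryto s: /kosa d: /plopodre/fakusmu
:: ok
% archive.etch p: /plopodre/dresle c: smu
:: created
% archive.newfold p: /plopodre/dabibu
:: ok
% archive.cull p: /plopodre/dabibu
:: ok
% archive.etch p: /pestak c: brin
:: created
% archive.newfold p: /plopodre/jeharn
:: ok
% archive.quote p: /gu
:: ToolError: is a directory
% archive.quote p: /plopodre/fakusmu
:: prozajan
% archive.survey p: /
:: [gu/, pestak, plopodre/]
% archive.survey p: /plopodre
:: [dresle, fakusmu, jeharn/]


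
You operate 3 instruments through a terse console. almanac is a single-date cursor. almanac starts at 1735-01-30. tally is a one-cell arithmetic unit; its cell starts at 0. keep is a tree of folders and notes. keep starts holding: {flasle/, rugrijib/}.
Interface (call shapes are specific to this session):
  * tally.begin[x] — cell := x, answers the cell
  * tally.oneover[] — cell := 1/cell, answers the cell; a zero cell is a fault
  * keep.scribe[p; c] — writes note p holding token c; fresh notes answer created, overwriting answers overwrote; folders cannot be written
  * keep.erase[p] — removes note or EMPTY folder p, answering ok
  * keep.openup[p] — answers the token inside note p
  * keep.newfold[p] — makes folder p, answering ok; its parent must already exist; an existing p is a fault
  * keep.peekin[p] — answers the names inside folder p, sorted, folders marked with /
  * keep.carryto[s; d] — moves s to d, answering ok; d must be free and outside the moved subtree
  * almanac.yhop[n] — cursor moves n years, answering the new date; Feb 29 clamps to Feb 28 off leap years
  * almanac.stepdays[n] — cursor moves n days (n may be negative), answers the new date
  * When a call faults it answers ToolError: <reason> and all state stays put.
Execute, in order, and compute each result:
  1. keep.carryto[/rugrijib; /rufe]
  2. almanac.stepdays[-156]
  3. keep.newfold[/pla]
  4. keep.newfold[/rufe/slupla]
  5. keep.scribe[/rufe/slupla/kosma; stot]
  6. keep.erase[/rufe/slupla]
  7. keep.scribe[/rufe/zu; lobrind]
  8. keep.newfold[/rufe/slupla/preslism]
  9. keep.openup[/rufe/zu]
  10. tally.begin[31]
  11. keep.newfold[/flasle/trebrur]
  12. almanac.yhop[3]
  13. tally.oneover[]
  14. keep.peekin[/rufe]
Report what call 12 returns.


Answer: 1737-08-27

Derivation:
I try keep.carryto with s='/rugrijib', d='/rufe', which returns ok.
I try almanac.stepdays with n='-156', giving 1734-08-27.
Invoking keep.newfold with p='/pla', and get ok.
Calling keep.newfold with p='/rufe/slupla', giving ok.
Using keep.scribe with p='/rufe/slupla/kosma', c='stot', — result: created.
I try keep.erase with p='/rufe/slupla', and observe ToolError: not empty.
Then keep.scribe with p='/rufe/zu', c='lobrind', → created.
Now I run keep.newfold with p='/rufe/slupla/preslism', and observe ok.
Then keep.openup with p='/rufe/zu': lobrind.
Invoking tally.begin with x='31', → 31.
Using keep.newfold with p='/flasle/trebrur', which returns ok.
Then almanac.yhop with n='3': 1737-08-27.
Now I run tally.oneover(), → 1/31.
I run keep.peekin with p='/rufe', and get [slupla/, zu].
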